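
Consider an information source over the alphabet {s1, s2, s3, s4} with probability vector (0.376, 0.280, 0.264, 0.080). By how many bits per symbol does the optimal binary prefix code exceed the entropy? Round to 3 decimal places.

Entropy H = −Σ p log₂ p ≈ 1.8436 bits.
Huffman merges: 2/25+33/125→43/125; 7/25+43/125→78/125; 47/125+78/125→1. L = 246/125 ≈ 1.9680.
L − H = 1.9680 − 1.8436 = 0.124 bits.

0.124 bits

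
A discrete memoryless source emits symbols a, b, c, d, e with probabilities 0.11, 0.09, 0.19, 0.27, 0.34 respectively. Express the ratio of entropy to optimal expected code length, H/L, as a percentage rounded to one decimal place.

Entropy H = −Σ p log₂ p ≈ 2.1574 bits.
Huffman merges: 9/100+11/100→1/5; 19/100+1/5→39/100; 27/100+17/50→61/100; 39/100+61/100→1. L = 11/5 ≈ 2.2000.
Efficiency = H/L = 2.1574/2.2000 = 98.1%.

98.1%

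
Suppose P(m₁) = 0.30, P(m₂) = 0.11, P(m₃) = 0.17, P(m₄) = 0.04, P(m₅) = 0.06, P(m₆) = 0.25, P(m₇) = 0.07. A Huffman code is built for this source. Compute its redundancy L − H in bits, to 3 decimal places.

0.046 bits

Entropy H = −Σ p log₂ p ≈ 2.5038 bits.
Huffman merges: 1/25+3/50→1/10; 7/100+1/10→17/100; 11/100+17/100→7/25; 17/100+1/4→21/50; 7/25+3/10→29/50; 21/50+29/50→1. L = 51/20 ≈ 2.5500.
L − H = 2.5500 − 2.5038 = 0.046 bits.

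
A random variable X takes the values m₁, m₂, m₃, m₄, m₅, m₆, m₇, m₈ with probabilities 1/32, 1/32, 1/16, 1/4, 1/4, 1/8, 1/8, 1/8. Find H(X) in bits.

Each probability is a power of 1/2, so log₂(1/p) is an integer.
H = Σ p·log₂(1/p) = 1/32·5 + 1/32·5 + 1/16·4 + 1/4·2 + 1/4·2 + 1/8·3 + 1/8·3 + 1/8·3 = 2.6875 bits.

2.6875 bits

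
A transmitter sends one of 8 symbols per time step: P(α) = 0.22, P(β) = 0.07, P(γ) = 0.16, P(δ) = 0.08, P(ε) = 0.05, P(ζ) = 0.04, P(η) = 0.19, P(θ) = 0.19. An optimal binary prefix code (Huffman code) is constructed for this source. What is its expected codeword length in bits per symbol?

2.83 bits/symbol

Repeatedly combine the two least-probable nodes; the expected code length is the sum of the merged weights.
merge 1/25 + 1/20 → 9/100
merge 7/100 + 2/25 → 3/20
merge 9/100 + 3/20 → 6/25
merge 4/25 + 19/100 → 7/20
merge 19/100 + 11/50 → 41/100
merge 6/25 + 7/20 → 59/100
merge 41/100 + 59/100 → 1
L = 9/100 + 3/20 + 6/25 + 7/20 + 41/100 + 59/100 + 1 = 283/100 = 2.83 bits/symbol.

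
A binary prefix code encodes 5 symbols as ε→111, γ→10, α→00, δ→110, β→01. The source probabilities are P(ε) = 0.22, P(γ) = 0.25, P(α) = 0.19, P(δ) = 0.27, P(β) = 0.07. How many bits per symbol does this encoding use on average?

2.49 bits/symbol

L̄ = Σ pᵢ·ℓᵢ = 0.22·3 + 0.25·2 + 0.19·2 + 0.27·3 + 0.07·2 = 2.49 bits/symbol.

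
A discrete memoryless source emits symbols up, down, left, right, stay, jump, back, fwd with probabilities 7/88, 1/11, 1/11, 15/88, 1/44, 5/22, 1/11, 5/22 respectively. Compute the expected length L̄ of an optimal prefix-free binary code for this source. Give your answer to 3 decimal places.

Repeatedly combine the two least-probable nodes; the expected code length is the sum of the merged weights.
merge 1/44 + 7/88 → 9/88
merge 1/11 + 1/11 → 2/11
merge 1/11 + 9/88 → 17/88
merge 15/88 + 2/11 → 31/88
merge 17/88 + 5/22 → 37/88
merge 5/22 + 31/88 → 51/88
merge 37/88 + 51/88 → 1
L = 9/88 + 2/11 + 17/88 + 31/88 + 37/88 + 51/88 + 1 = 249/88 ≈ 2.830 bits/symbol.

2.830 bits/symbol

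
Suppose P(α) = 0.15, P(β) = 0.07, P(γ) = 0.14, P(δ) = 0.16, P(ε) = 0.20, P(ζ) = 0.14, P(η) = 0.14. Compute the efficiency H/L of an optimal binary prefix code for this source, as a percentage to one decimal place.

98.5%

Entropy H = −Σ p log₂ p ≈ 2.7578 bits.
Huffman merges: 7/100+7/50→21/100; 7/50+7/50→7/25; 3/20+4/25→31/100; 1/5+21/100→41/100; 7/25+31/100→59/100; 41/100+59/100→1. L = 14/5 ≈ 2.8000.
Efficiency = H/L = 2.7578/2.8000 = 98.5%.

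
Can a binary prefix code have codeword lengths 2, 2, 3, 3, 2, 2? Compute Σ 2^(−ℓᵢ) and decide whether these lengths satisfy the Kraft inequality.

With common denominator 2^3 = 8: Σ 2^(−ℓᵢ) = 2/8 + 2/8 + 1/8 + 1/8 + 2/8 + 2/8 = 10/8 = 1.25.
Kraft's inequality requires Σ ≤ 1; here Σ = 1.25 > 1, so no such prefix code exists.

1.25; no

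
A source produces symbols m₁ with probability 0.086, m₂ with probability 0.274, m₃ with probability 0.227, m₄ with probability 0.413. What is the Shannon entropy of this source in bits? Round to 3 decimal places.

1.829 bits

H = −Σ pᵢ log₂ pᵢ.
−0.086·log₂(0.086) = 0.3044
−0.274·log₂(0.274) = 0.5118
−0.227·log₂(0.227) = 0.4856
−0.413·log₂(0.413) = 0.5269
Sum ≈ 1.8287 → 1.829 bits.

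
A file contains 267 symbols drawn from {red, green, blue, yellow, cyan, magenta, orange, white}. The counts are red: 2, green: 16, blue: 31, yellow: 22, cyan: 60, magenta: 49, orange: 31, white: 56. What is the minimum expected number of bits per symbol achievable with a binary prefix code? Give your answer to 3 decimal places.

Probabilities are the counts divided by 267.
Repeatedly combine the two least-probable nodes; the expected code length is the sum of the merged weights.
merge 2/267 + 16/267 → 6/89
merge 6/89 + 22/267 → 40/267
merge 31/267 + 31/267 → 62/267
merge 40/267 + 49/267 → 1/3
merge 56/267 + 20/89 → 116/267
merge 62/267 + 1/3 → 151/267
merge 116/267 + 151/267 → 1
L = 6/89 + 40/267 + 62/267 + 1/3 + 116/267 + 151/267 + 1 = 743/267 ≈ 2.783 bits/symbol.

2.783 bits/symbol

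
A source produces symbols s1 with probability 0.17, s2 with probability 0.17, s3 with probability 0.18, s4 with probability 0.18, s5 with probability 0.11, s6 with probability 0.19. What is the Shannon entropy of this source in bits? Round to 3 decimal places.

H = −Σ pᵢ log₂ pᵢ.
−0.17·log₂(0.17) = 0.4346
−0.17·log₂(0.17) = 0.4346
−0.18·log₂(0.18) = 0.4453
−0.18·log₂(0.18) = 0.4453
−0.11·log₂(0.11) = 0.3503
−0.19·log₂(0.19) = 0.4552
Sum ≈ 2.5653 → 2.565 bits.

2.565 bits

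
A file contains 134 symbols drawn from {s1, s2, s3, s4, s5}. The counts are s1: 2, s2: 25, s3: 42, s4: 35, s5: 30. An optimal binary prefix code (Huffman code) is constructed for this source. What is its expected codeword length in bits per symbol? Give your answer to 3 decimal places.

Probabilities are the counts divided by 134.
Repeatedly combine the two least-probable nodes; the expected code length is the sum of the merged weights.
merge 1/67 + 25/134 → 27/134
merge 27/134 + 15/67 → 57/134
merge 35/134 + 21/67 → 77/134
merge 57/134 + 77/134 → 1
L = 27/134 + 57/134 + 77/134 + 1 = 295/134 ≈ 2.201 bits/symbol.

2.201 bits/symbol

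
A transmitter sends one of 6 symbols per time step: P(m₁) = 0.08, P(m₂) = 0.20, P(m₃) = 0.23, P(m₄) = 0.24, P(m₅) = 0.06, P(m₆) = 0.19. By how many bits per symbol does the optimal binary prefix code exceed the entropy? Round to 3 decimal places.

0.034 bits

Entropy H = −Σ p log₂ p ≈ 2.4365 bits.
Huffman merges: 3/50+2/25→7/50; 7/50+19/100→33/100; 1/5+23/100→43/100; 6/25+33/100→57/100; 43/100+57/100→1. L = 247/100 ≈ 2.4700.
L − H = 2.4700 − 2.4365 = 0.034 bits.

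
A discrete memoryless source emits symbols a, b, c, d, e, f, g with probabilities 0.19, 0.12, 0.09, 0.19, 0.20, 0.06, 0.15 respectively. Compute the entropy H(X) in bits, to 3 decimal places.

H = −Σ pᵢ log₂ pᵢ.
−0.19·log₂(0.19) = 0.4552
−0.12·log₂(0.12) = 0.3671
−0.09·log₂(0.09) = 0.3127
−0.19·log₂(0.19) = 0.4552
−0.20·log₂(0.20) = 0.4644
−0.06·log₂(0.06) = 0.2435
−0.15·log₂(0.15) = 0.4105
Sum ≈ 2.7086 → 2.709 bits.

2.709 bits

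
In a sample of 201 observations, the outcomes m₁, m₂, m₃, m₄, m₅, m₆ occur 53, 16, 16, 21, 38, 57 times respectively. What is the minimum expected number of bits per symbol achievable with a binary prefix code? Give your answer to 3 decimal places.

2.423 bits/symbol

Probabilities are the counts divided by 201.
Repeatedly combine the two least-probable nodes; the expected code length is the sum of the merged weights.
merge 16/201 + 16/201 → 32/201
merge 7/67 + 32/201 → 53/201
merge 38/201 + 53/201 → 91/201
merge 53/201 + 19/67 → 110/201
merge 91/201 + 110/201 → 1
L = 32/201 + 53/201 + 91/201 + 110/201 + 1 = 487/201 ≈ 2.423 bits/symbol.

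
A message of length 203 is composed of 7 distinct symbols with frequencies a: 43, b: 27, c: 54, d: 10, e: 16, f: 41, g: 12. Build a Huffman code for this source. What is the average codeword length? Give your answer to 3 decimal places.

Probabilities are the counts divided by 203.
Repeatedly combine the two least-probable nodes; the expected code length is the sum of the merged weights.
merge 10/203 + 12/203 → 22/203
merge 16/203 + 22/203 → 38/203
merge 27/203 + 38/203 → 65/203
merge 41/203 + 43/203 → 12/29
merge 54/203 + 65/203 → 17/29
merge 12/29 + 17/29 → 1
L = 22/203 + 38/203 + 65/203 + 12/29 + 17/29 + 1 = 531/203 ≈ 2.616 bits/symbol.

2.616 bits/symbol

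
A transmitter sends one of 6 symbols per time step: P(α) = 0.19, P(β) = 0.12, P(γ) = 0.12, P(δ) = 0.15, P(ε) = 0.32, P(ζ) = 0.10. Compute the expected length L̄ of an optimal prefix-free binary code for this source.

Repeatedly combine the two least-probable nodes; the expected code length is the sum of the merged weights.
merge 1/10 + 3/25 → 11/50
merge 3/25 + 3/20 → 27/100
merge 19/100 + 11/50 → 41/100
merge 27/100 + 8/25 → 59/100
merge 41/100 + 59/100 → 1
L = 11/50 + 27/100 + 41/100 + 59/100 + 1 = 249/100 = 2.49 bits/symbol.

2.49 bits/symbol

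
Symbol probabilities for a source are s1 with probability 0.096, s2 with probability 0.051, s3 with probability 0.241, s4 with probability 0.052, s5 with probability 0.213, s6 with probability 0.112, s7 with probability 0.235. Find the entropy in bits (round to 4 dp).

H = −Σ pᵢ log₂ pᵢ.
−0.096·log₂(0.096) = 0.3246
−0.051·log₂(0.051) = 0.2190
−0.241·log₂(0.241) = 0.4947
−0.052·log₂(0.052) = 0.2218
−0.213·log₂(0.213) = 0.4752
−0.112·log₂(0.112) = 0.3537
−0.235·log₂(0.235) = 0.4910
Sum ≈ 2.5800 → 2.5800 bits.

2.5800 bits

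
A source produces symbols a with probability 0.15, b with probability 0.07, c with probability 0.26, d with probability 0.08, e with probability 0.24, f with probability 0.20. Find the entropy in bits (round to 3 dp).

H = −Σ pᵢ log₂ pᵢ.
−0.15·log₂(0.15) = 0.4105
−0.07·log₂(0.07) = 0.2686
−0.26·log₂(0.26) = 0.5053
−0.08·log₂(0.08) = 0.2915
−0.24·log₂(0.24) = 0.4941
−0.20·log₂(0.20) = 0.4644
Sum ≈ 2.4344 → 2.434 bits.

2.434 bits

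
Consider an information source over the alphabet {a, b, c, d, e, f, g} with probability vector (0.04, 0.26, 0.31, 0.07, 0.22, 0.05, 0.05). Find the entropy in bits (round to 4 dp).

2.3962 bits

H = −Σ pᵢ log₂ pᵢ.
−0.04·log₂(0.04) = 0.1858
−0.26·log₂(0.26) = 0.5053
−0.31·log₂(0.31) = 0.5238
−0.07·log₂(0.07) = 0.2686
−0.22·log₂(0.22) = 0.4806
−0.05·log₂(0.05) = 0.2161
−0.05·log₂(0.05) = 0.2161
Sum ≈ 2.3962 → 2.3962 bits.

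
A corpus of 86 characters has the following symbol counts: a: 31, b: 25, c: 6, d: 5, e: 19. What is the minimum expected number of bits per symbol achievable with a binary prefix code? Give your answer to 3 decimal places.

Probabilities are the counts divided by 86.
Repeatedly combine the two least-probable nodes; the expected code length is the sum of the merged weights.
merge 5/86 + 3/43 → 11/86
merge 11/86 + 19/86 → 15/43
merge 25/86 + 15/43 → 55/86
merge 31/86 + 55/86 → 1
L = 11/86 + 15/43 + 55/86 + 1 = 91/43 ≈ 2.116 bits/symbol.

2.116 bits/symbol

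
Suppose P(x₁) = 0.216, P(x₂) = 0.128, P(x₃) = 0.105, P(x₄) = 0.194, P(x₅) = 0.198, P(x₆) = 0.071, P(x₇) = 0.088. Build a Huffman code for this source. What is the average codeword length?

2.745 bits/symbol

Repeatedly combine the two least-probable nodes; the expected code length is the sum of the merged weights.
merge 71/1000 + 11/125 → 159/1000
merge 21/200 + 16/125 → 233/1000
merge 159/1000 + 97/500 → 353/1000
merge 99/500 + 27/125 → 207/500
merge 233/1000 + 353/1000 → 293/500
merge 207/500 + 293/500 → 1
L = 159/1000 + 233/1000 + 353/1000 + 207/500 + 293/500 + 1 = 549/200 = 2.745 bits/symbol.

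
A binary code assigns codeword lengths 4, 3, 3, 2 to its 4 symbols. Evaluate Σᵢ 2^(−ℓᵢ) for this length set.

With common denominator 2^4 = 16: Σ 2^(−ℓᵢ) = 1/16 + 2/16 + 2/16 + 4/16 = 9/16 = 0.5625.

0.5625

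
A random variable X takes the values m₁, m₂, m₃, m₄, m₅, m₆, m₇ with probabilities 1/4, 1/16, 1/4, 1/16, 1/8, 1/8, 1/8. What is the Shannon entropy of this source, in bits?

2.625 bits

Each probability is a power of 1/2, so log₂(1/p) is an integer.
H = Σ p·log₂(1/p) = 1/4·2 + 1/16·4 + 1/4·2 + 1/16·4 + 1/8·3 + 1/8·3 + 1/8·3 = 2.625 bits.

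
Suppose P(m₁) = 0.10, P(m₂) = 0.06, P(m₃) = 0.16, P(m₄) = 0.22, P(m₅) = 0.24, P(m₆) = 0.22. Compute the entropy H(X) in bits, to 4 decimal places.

H = −Σ pᵢ log₂ pᵢ.
−0.10·log₂(0.10) = 0.3322
−0.06·log₂(0.06) = 0.2435
−0.16·log₂(0.16) = 0.4230
−0.22·log₂(0.22) = 0.4806
−0.24·log₂(0.24) = 0.4941
−0.22·log₂(0.22) = 0.4806
Sum ≈ 2.4540 → 2.4540 bits.

2.4540 bits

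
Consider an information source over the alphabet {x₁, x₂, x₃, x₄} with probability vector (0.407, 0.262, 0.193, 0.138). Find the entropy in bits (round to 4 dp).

H = −Σ pᵢ log₂ pᵢ.
−0.407·log₂(0.407) = 0.5278
−0.262·log₂(0.262) = 0.5063
−0.193·log₂(0.193) = 0.4581
−0.138·log₂(0.138) = 0.3943
Sum ≈ 1.8865 → 1.8865 bits.

1.8865 bits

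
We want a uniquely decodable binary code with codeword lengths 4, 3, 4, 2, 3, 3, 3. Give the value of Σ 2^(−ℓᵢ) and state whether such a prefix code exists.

0.875; yes

With common denominator 2^4 = 16: Σ 2^(−ℓᵢ) = 1/16 + 2/16 + 1/16 + 4/16 + 2/16 + 2/16 + 2/16 = 14/16 = 0.875.
Kraft's inequality requires Σ ≤ 1; here Σ = 0.875 ≤ 1, so such a prefix code exists.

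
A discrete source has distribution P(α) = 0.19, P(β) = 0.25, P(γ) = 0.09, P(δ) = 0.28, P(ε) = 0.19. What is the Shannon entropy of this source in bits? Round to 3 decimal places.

H = −Σ pᵢ log₂ pᵢ.
−0.19·log₂(0.19) = 0.4552
−0.25·log₂(0.25) = 0.5000
−0.09·log₂(0.09) = 0.3127
−0.28·log₂(0.28) = 0.5142
−0.19·log₂(0.19) = 0.4552
Sum ≈ 2.2373 → 2.237 bits.

2.237 bits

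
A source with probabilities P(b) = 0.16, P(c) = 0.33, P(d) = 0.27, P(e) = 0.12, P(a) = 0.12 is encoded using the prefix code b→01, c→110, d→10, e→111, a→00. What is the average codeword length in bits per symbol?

L̄ = Σ pᵢ·ℓᵢ = 0.16·2 + 0.33·3 + 0.27·2 + 0.12·3 + 0.12·2 = 2.45 bits/symbol.

2.45 bits/symbol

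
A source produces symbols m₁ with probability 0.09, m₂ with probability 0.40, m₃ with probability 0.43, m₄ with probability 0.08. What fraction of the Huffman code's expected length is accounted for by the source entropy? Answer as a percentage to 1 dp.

Entropy H = −Σ p log₂ p ≈ 1.6565 bits.
Huffman merges: 2/25+9/100→17/100; 17/100+2/5→57/100; 43/100+57/100→1. L = 87/50 ≈ 1.7400.
Efficiency = H/L = 1.6565/1.7400 = 95.2%.

95.2%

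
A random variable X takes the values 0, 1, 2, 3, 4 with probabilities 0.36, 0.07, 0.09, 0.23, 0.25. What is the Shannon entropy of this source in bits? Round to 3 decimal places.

H = −Σ pᵢ log₂ pᵢ.
−0.36·log₂(0.36) = 0.5306
−0.07·log₂(0.07) = 0.2686
−0.09·log₂(0.09) = 0.3127
−0.23·log₂(0.23) = 0.4877
−0.25·log₂(0.25) = 0.5000
Sum ≈ 2.0995 → 2.099 bits.

2.099 bits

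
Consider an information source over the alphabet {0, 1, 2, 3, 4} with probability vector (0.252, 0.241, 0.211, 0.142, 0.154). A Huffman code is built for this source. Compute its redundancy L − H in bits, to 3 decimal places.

Entropy H = −Σ p log₂ p ≈ 2.2850 bits.
Huffman merges: 71/500+77/500→37/125; 211/1000+241/1000→113/250; 63/250+37/125→137/250; 113/250+137/250→1. L = 287/125 ≈ 2.2960.
L − H = 2.2960 − 2.2850 = 0.011 bits.

0.011 bits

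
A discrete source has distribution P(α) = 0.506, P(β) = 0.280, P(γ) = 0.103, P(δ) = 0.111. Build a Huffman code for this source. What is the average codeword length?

1.708 bits/symbol

Repeatedly combine the two least-probable nodes; the expected code length is the sum of the merged weights.
merge 103/1000 + 111/1000 → 107/500
merge 107/500 + 7/25 → 247/500
merge 247/500 + 253/500 → 1
L = 107/500 + 247/500 + 1 = 427/250 = 1.708 bits/symbol.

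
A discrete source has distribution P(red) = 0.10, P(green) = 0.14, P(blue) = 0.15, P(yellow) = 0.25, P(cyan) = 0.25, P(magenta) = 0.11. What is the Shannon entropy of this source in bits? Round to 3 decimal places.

H = −Σ pᵢ log₂ pᵢ.
−0.10·log₂(0.10) = 0.3322
−0.14·log₂(0.14) = 0.3971
−0.15·log₂(0.15) = 0.4105
−0.25·log₂(0.25) = 0.5000
−0.25·log₂(0.25) = 0.5000
−0.11·log₂(0.11) = 0.3503
Sum ≈ 2.4901 → 2.490 bits.

2.490 bits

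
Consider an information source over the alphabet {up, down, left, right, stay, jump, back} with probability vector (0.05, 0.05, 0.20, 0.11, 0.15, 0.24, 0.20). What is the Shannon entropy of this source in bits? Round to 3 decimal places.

H = −Σ pᵢ log₂ pᵢ.
−0.05·log₂(0.05) = 0.2161
−0.05·log₂(0.05) = 0.2161
−0.20·log₂(0.20) = 0.4644
−0.11·log₂(0.11) = 0.3503
−0.15·log₂(0.15) = 0.4105
−0.24·log₂(0.24) = 0.4941
−0.20·log₂(0.20) = 0.4644
Sum ≈ 2.6159 → 2.616 bits.

2.616 bits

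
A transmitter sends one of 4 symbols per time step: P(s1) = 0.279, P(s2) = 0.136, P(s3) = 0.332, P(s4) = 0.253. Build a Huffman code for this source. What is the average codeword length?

2 bits/symbol

Repeatedly combine the two least-probable nodes; the expected code length is the sum of the merged weights.
merge 17/125 + 253/1000 → 389/1000
merge 279/1000 + 83/250 → 611/1000
merge 389/1000 + 611/1000 → 1
L = 389/1000 + 611/1000 + 1 = 2 bits/symbol.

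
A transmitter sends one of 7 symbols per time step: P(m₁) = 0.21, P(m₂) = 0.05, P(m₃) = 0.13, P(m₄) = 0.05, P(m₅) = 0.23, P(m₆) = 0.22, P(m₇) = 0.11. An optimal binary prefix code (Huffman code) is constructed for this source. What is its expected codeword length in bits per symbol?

Repeatedly combine the two least-probable nodes; the expected code length is the sum of the merged weights.
merge 1/20 + 1/20 → 1/10
merge 1/10 + 11/100 → 21/100
merge 13/100 + 21/100 → 17/50
merge 21/100 + 11/50 → 43/100
merge 23/100 + 17/50 → 57/100
merge 43/100 + 57/100 → 1
L = 1/10 + 21/100 + 17/50 + 43/100 + 57/100 + 1 = 53/20 = 2.65 bits/symbol.

2.65 bits/symbol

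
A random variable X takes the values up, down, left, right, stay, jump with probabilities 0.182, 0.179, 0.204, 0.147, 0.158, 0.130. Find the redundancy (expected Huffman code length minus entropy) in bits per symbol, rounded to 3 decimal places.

0.045 bits

Entropy H = −Σ p log₂ p ≈ 2.5693 bits.
Huffman merges: 13/100+147/1000→277/1000; 79/500+179/1000→337/1000; 91/500+51/250→193/500; 277/1000+337/1000→307/500; 193/500+307/500→1. L = 1307/500 ≈ 2.6140.
L − H = 2.6140 − 2.5693 = 0.045 bits.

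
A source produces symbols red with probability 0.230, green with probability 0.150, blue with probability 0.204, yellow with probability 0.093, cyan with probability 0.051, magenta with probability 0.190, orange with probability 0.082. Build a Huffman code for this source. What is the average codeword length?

Repeatedly combine the two least-probable nodes; the expected code length is the sum of the merged weights.
merge 51/1000 + 41/500 → 133/1000
merge 93/1000 + 133/1000 → 113/500
merge 3/20 + 19/100 → 17/50
merge 51/250 + 113/500 → 43/100
merge 23/100 + 17/50 → 57/100
merge 43/100 + 57/100 → 1
L = 133/1000 + 113/500 + 17/50 + 43/100 + 57/100 + 1 = 2699/1000 = 2.699 bits/symbol.

2.699 bits/symbol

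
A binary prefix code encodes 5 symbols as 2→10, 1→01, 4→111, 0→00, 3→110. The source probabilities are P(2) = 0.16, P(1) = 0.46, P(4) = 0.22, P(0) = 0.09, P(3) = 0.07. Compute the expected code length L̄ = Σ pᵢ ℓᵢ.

L̄ = Σ pᵢ·ℓᵢ = 0.16·2 + 0.46·2 + 0.22·3 + 0.09·2 + 0.07·3 = 2.29 bits/symbol.

2.29 bits/symbol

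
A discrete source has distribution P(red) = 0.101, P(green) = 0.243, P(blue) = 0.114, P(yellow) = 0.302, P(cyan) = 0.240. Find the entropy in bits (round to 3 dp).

H = −Σ pᵢ log₂ pᵢ.
−0.101·log₂(0.101) = 0.3341
−0.243·log₂(0.243) = 0.4960
−0.114·log₂(0.114) = 0.3571
−0.302·log₂(0.302) = 0.5217
−0.240·log₂(0.240) = 0.4941
Sum ≈ 2.2030 → 2.203 bits.

2.203 bits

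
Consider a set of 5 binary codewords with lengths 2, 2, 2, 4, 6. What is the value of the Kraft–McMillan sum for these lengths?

0.828125

With common denominator 2^6 = 64: Σ 2^(−ℓᵢ) = 16/64 + 16/64 + 16/64 + 4/64 + 1/64 = 53/64 = 0.828125.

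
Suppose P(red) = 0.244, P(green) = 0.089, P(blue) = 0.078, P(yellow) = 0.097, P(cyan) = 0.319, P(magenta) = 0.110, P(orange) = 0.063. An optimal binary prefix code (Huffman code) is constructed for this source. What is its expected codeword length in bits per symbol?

Repeatedly combine the two least-probable nodes; the expected code length is the sum of the merged weights.
merge 63/1000 + 39/500 → 141/1000
merge 89/1000 + 97/1000 → 93/500
merge 11/100 + 141/1000 → 251/1000
merge 93/500 + 61/250 → 43/100
merge 251/1000 + 319/1000 → 57/100
merge 43/100 + 57/100 → 1
L = 141/1000 + 93/500 + 251/1000 + 43/100 + 57/100 + 1 = 1289/500 = 2.578 bits/symbol.

2.578 bits/symbol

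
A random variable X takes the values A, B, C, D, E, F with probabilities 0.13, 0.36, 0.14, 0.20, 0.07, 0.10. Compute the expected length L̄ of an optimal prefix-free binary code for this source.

2.44 bits/symbol

Repeatedly combine the two least-probable nodes; the expected code length is the sum of the merged weights.
merge 7/100 + 1/10 → 17/100
merge 13/100 + 7/50 → 27/100
merge 17/100 + 1/5 → 37/100
merge 27/100 + 9/25 → 63/100
merge 37/100 + 63/100 → 1
L = 17/100 + 27/100 + 37/100 + 63/100 + 1 = 61/25 = 2.44 bits/symbol.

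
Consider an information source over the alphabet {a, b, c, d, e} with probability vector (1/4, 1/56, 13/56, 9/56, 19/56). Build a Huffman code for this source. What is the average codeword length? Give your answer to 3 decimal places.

2.179 bits/symbol

Repeatedly combine the two least-probable nodes; the expected code length is the sum of the merged weights.
merge 1/56 + 9/56 → 5/28
merge 5/28 + 13/56 → 23/56
merge 1/4 + 19/56 → 33/56
merge 23/56 + 33/56 → 1
L = 5/28 + 23/56 + 33/56 + 1 = 61/28 ≈ 2.179 bits/symbol.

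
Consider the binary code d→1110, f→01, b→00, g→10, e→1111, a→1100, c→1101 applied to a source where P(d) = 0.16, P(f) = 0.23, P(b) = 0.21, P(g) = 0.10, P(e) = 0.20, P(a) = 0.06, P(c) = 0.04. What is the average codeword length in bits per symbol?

L̄ = Σ pᵢ·ℓᵢ = 0.16·4 + 0.23·2 + 0.21·2 + 0.10·2 + 0.20·4 + 0.06·4 + 0.04·4 = 2.92 bits/symbol.

2.92 bits/symbol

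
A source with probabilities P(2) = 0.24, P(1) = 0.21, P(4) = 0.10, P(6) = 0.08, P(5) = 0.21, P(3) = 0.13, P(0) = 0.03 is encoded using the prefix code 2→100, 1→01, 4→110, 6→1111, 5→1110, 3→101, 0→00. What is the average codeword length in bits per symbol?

3.05 bits/symbol

L̄ = Σ pᵢ·ℓᵢ = 0.24·3 + 0.21·2 + 0.10·3 + 0.08·4 + 0.21·4 + 0.13·3 + 0.03·2 = 3.05 bits/symbol.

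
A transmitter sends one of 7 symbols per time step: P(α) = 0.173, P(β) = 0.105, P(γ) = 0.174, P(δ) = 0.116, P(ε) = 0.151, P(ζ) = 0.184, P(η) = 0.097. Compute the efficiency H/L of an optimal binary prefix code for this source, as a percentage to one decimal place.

Entropy H = −Σ p log₂ p ≈ 2.7665 bits.
Huffman merges: 97/1000+21/200→101/500; 29/250+151/1000→267/1000; 173/1000+87/500→347/1000; 23/125+101/500→193/500; 267/1000+347/1000→307/500; 193/500+307/500→1. L = 352/125 ≈ 2.8160.
Efficiency = H/L = 2.7665/2.8160 = 98.2%.

98.2%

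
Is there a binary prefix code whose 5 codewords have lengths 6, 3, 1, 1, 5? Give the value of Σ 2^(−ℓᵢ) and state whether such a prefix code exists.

1.171875; no

With common denominator 2^6 = 64: Σ 2^(−ℓᵢ) = 1/64 + 8/64 + 32/64 + 32/64 + 2/64 = 75/64 = 1.171875.
Kraft's inequality requires Σ ≤ 1; here Σ = 1.171875 > 1, so no such prefix code exists.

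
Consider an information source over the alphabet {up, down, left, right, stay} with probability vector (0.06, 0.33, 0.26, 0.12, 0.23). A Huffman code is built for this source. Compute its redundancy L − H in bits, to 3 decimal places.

Entropy H = −Σ p log₂ p ≈ 2.1314 bits.
Huffman merges: 3/50+3/25→9/50; 9/50+23/100→41/100; 13/50+33/100→59/100; 41/100+59/100→1. L = 109/50 ≈ 2.1800.
L − H = 2.1800 − 2.1314 = 0.049 bits.

0.049 bits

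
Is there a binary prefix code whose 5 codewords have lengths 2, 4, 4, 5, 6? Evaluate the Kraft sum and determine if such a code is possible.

0.421875; yes

With common denominator 2^6 = 64: Σ 2^(−ℓᵢ) = 16/64 + 4/64 + 4/64 + 2/64 + 1/64 = 27/64 = 0.421875.
Kraft's inequality requires Σ ≤ 1; here Σ = 0.421875 ≤ 1, so such a prefix code exists.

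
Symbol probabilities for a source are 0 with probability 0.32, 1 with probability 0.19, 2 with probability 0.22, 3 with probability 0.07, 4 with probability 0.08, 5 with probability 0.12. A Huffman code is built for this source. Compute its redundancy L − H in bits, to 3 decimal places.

Entropy H = −Σ p log₂ p ≈ 2.3890 bits.
Huffman merges: 7/100+2/25→3/20; 3/25+3/20→27/100; 19/100+11/50→41/100; 27/100+8/25→59/100; 41/100+59/100→1. L = 121/50 ≈ 2.4200.
L − H = 2.4200 − 2.3890 = 0.031 bits.

0.031 bits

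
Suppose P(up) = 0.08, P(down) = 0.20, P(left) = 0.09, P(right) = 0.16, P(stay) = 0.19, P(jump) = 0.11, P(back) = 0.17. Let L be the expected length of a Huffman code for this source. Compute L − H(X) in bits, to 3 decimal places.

Entropy H = −Σ p log₂ p ≈ 2.7317 bits.
Huffman merges: 2/25+9/100→17/100; 11/100+4/25→27/100; 17/100+17/100→17/50; 19/100+1/5→39/100; 27/100+17/50→61/100; 39/100+61/100→1. L = 139/50 ≈ 2.7800.
L − H = 2.7800 − 2.7317 = 0.048 bits.

0.048 bits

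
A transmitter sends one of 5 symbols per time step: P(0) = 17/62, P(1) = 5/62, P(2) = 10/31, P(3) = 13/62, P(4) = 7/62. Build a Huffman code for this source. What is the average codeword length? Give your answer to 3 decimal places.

2.194 bits/symbol

Repeatedly combine the two least-probable nodes; the expected code length is the sum of the merged weights.
merge 5/62 + 7/62 → 6/31
merge 6/31 + 13/62 → 25/62
merge 17/62 + 10/31 → 37/62
merge 25/62 + 37/62 → 1
L = 6/31 + 25/62 + 37/62 + 1 = 68/31 ≈ 2.194 bits/symbol.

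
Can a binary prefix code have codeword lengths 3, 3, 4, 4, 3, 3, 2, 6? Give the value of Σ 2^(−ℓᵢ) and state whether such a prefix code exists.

0.890625; yes

With common denominator 2^6 = 64: Σ 2^(−ℓᵢ) = 8/64 + 8/64 + 4/64 + 4/64 + 8/64 + 8/64 + 16/64 + 1/64 = 57/64 = 0.890625.
Kraft's inequality requires Σ ≤ 1; here Σ = 0.890625 ≤ 1, so such a prefix code exists.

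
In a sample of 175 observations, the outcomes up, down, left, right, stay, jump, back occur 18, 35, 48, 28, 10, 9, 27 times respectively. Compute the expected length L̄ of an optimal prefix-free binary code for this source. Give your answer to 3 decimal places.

2.634 bits/symbol

Probabilities are the counts divided by 175.
Repeatedly combine the two least-probable nodes; the expected code length is the sum of the merged weights.
merge 9/175 + 2/35 → 19/175
merge 18/175 + 19/175 → 37/175
merge 27/175 + 4/25 → 11/35
merge 1/5 + 37/175 → 72/175
merge 48/175 + 11/35 → 103/175
merge 72/175 + 103/175 → 1
L = 19/175 + 37/175 + 11/35 + 72/175 + 103/175 + 1 = 461/175 ≈ 2.634 bits/symbol.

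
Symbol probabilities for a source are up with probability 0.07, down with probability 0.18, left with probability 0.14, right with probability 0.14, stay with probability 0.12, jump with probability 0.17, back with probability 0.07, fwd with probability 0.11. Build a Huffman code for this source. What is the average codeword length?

Repeatedly combine the two least-probable nodes; the expected code length is the sum of the merged weights.
merge 7/100 + 7/100 → 7/50
merge 11/100 + 3/25 → 23/100
merge 7/50 + 7/50 → 7/25
merge 7/50 + 17/100 → 31/100
merge 9/50 + 23/100 → 41/100
merge 7/25 + 31/100 → 59/100
merge 41/100 + 59/100 → 1
L = 7/50 + 23/100 + 7/25 + 31/100 + 41/100 + 59/100 + 1 = 74/25 = 2.96 bits/symbol.

2.96 bits/symbol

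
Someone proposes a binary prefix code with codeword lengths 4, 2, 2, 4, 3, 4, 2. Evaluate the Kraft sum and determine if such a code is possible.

With common denominator 2^4 = 16: Σ 2^(−ℓᵢ) = 1/16 + 4/16 + 4/16 + 1/16 + 2/16 + 1/16 + 4/16 = 17/16 = 1.0625.
Kraft's inequality requires Σ ≤ 1; here Σ = 1.0625 > 1, so no such prefix code exists.

1.0625; no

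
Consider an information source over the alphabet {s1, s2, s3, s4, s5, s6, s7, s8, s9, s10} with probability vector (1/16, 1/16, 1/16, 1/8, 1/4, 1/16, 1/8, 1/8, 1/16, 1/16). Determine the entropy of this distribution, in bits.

Each probability is a power of 1/2, so log₂(1/p) is an integer.
H = Σ p·log₂(1/p) = 1/16·4 + 1/16·4 + 1/16·4 + 1/8·3 + 1/4·2 + 1/16·4 + 1/8·3 + 1/8·3 + 1/16·4 + 1/16·4 = 3.125 bits.

3.125 bits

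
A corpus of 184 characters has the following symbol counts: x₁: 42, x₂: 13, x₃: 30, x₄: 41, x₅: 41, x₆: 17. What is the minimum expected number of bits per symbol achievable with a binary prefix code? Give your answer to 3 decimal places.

Probabilities are the counts divided by 184.
Repeatedly combine the two least-probable nodes; the expected code length is the sum of the merged weights.
merge 13/184 + 17/184 → 15/92
merge 15/92 + 15/92 → 15/46
merge 41/184 + 41/184 → 41/92
merge 21/92 + 15/46 → 51/92
merge 41/92 + 51/92 → 1
L = 15/92 + 15/46 + 41/92 + 51/92 + 1 = 229/92 ≈ 2.489 bits/symbol.

2.489 bits/symbol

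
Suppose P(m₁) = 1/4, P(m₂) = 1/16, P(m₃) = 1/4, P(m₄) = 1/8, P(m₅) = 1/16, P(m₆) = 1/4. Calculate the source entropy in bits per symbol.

2.375 bits

Each probability is a power of 1/2, so log₂(1/p) is an integer.
H = Σ p·log₂(1/p) = 1/4·2 + 1/16·4 + 1/4·2 + 1/8·3 + 1/16·4 + 1/4·2 = 2.375 bits.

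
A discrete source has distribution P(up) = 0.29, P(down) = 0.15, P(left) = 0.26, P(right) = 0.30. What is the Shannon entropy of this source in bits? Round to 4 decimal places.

1.9548 bits

H = −Σ pᵢ log₂ pᵢ.
−0.29·log₂(0.29) = 0.5179
−0.15·log₂(0.15) = 0.4105
−0.26·log₂(0.26) = 0.5053
−0.30·log₂(0.30) = 0.5211
Sum ≈ 1.9548 → 1.9548 bits.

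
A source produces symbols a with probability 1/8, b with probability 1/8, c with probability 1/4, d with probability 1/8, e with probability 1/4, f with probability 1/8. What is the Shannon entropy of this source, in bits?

Each probability is a power of 1/2, so log₂(1/p) is an integer.
H = Σ p·log₂(1/p) = 1/8·3 + 1/8·3 + 1/4·2 + 1/8·3 + 1/4·2 + 1/8·3 = 2.5 bits.

2.5 bits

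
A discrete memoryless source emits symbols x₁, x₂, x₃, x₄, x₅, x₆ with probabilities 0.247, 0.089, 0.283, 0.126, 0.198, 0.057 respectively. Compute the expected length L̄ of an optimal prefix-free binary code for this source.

2.418 bits/symbol

Repeatedly combine the two least-probable nodes; the expected code length is the sum of the merged weights.
merge 57/1000 + 89/1000 → 73/500
merge 63/500 + 73/500 → 34/125
merge 99/500 + 247/1000 → 89/200
merge 34/125 + 283/1000 → 111/200
merge 89/200 + 111/200 → 1
L = 73/500 + 34/125 + 89/200 + 111/200 + 1 = 1209/500 = 2.418 bits/symbol.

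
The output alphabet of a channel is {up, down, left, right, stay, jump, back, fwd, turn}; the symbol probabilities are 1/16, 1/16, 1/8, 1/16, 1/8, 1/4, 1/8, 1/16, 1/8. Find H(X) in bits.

3 bits

Each probability is a power of 1/2, so log₂(1/p) is an integer.
H = Σ p·log₂(1/p) = 1/16·4 + 1/16·4 + 1/8·3 + 1/16·4 + 1/8·3 + 1/4·2 + 1/8·3 + 1/16·4 + 1/8·3 = 3 bits.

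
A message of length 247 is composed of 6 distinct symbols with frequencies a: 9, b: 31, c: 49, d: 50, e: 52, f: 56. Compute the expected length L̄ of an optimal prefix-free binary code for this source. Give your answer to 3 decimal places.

2.522 bits/symbol

Probabilities are the counts divided by 247.
Repeatedly combine the two least-probable nodes; the expected code length is the sum of the merged weights.
merge 9/247 + 31/247 → 40/247
merge 40/247 + 49/247 → 89/247
merge 50/247 + 4/19 → 102/247
merge 56/247 + 89/247 → 145/247
merge 102/247 + 145/247 → 1
L = 40/247 + 89/247 + 102/247 + 145/247 + 1 = 623/247 ≈ 2.522 bits/symbol.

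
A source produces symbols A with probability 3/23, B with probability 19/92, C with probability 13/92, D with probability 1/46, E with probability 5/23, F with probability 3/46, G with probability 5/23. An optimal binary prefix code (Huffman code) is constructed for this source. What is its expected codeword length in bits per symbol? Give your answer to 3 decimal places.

Repeatedly combine the two least-probable nodes; the expected code length is the sum of the merged weights.
merge 1/46 + 3/46 → 2/23
merge 2/23 + 3/23 → 5/23
merge 13/92 + 19/92 → 8/23
merge 5/23 + 5/23 → 10/23
merge 5/23 + 8/23 → 13/23
merge 10/23 + 13/23 → 1
L = 2/23 + 5/23 + 8/23 + 10/23 + 13/23 + 1 = 61/23 ≈ 2.652 bits/symbol.

2.652 bits/symbol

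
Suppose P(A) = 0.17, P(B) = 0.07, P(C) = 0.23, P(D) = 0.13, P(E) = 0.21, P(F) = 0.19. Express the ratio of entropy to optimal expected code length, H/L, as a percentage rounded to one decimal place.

Entropy H = −Σ p log₂ p ≈ 2.5015 bits.
Huffman merges: 7/100+13/100→1/5; 17/100+19/100→9/25; 1/5+21/100→41/100; 23/100+9/25→59/100; 41/100+59/100→1. L = 64/25 ≈ 2.5600.
Efficiency = H/L = 2.5015/2.5600 = 97.7%.

97.7%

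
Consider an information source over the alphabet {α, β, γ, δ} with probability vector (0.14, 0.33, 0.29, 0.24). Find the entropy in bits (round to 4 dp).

1.9370 bits

H = −Σ pᵢ log₂ pᵢ.
−0.14·log₂(0.14) = 0.3971
−0.33·log₂(0.33) = 0.5278
−0.29·log₂(0.29) = 0.5179
−0.24·log₂(0.24) = 0.4941
Sum ≈ 1.9370 → 1.9370 bits.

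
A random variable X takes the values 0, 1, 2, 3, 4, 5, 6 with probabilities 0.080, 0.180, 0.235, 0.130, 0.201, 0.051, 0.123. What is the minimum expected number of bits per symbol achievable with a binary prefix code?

2.695 bits/symbol

Repeatedly combine the two least-probable nodes; the expected code length is the sum of the merged weights.
merge 51/1000 + 2/25 → 131/1000
merge 123/1000 + 13/100 → 253/1000
merge 131/1000 + 9/50 → 311/1000
merge 201/1000 + 47/200 → 109/250
merge 253/1000 + 311/1000 → 141/250
merge 109/250 + 141/250 → 1
L = 131/1000 + 253/1000 + 311/1000 + 109/250 + 141/250 + 1 = 539/200 = 2.695 bits/symbol.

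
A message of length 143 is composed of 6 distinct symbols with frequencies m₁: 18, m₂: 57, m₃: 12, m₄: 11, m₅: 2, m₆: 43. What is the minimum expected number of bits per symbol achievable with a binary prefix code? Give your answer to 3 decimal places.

Probabilities are the counts divided by 143.
Repeatedly combine the two least-probable nodes; the expected code length is the sum of the merged weights.
merge 2/143 + 1/13 → 1/11
merge 12/143 + 1/11 → 25/143
merge 18/143 + 25/143 → 43/143
merge 43/143 + 43/143 → 86/143
merge 57/143 + 86/143 → 1
L = 1/11 + 25/143 + 43/143 + 86/143 + 1 = 310/143 ≈ 2.168 bits/symbol.

2.168 bits/symbol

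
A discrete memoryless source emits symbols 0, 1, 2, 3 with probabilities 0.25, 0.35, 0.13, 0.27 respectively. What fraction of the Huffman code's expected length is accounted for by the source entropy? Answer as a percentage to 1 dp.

Entropy H = −Σ p log₂ p ≈ 1.9228 bits.
Huffman merges: 13/100+1/4→19/50; 27/100+7/20→31/50; 19/50+31/50→1. L = 2 ≈ 2.0000.
Efficiency = H/L = 1.9228/2.0000 = 96.1%.

96.1%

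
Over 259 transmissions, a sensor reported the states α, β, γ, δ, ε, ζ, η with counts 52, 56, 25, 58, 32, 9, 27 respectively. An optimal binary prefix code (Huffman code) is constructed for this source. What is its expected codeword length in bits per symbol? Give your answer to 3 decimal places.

Probabilities are the counts divided by 259.
Repeatedly combine the two least-probable nodes; the expected code length is the sum of the merged weights.
merge 9/259 + 25/259 → 34/259
merge 27/259 + 32/259 → 59/259
merge 34/259 + 52/259 → 86/259
merge 8/37 + 58/259 → 114/259
merge 59/259 + 86/259 → 145/259
merge 114/259 + 145/259 → 1
L = 34/259 + 59/259 + 86/259 + 114/259 + 145/259 + 1 = 697/259 ≈ 2.691 bits/symbol.

2.691 bits/symbol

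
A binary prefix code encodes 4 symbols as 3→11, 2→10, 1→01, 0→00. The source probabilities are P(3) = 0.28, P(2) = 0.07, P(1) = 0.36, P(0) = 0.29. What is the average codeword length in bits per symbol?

L̄ = Σ pᵢ·ℓᵢ = 0.28·2 + 0.07·2 + 0.36·2 + 0.29·2 = 2 bits/symbol.

2 bits/symbol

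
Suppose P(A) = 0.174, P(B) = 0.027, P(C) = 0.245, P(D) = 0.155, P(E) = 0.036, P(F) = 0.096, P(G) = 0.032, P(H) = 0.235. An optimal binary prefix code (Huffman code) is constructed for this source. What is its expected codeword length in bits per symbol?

2.674 bits/symbol

Repeatedly combine the two least-probable nodes; the expected code length is the sum of the merged weights.
merge 27/1000 + 4/125 → 59/1000
merge 9/250 + 59/1000 → 19/200
merge 19/200 + 12/125 → 191/1000
merge 31/200 + 87/500 → 329/1000
merge 191/1000 + 47/200 → 213/500
merge 49/200 + 329/1000 → 287/500
merge 213/500 + 287/500 → 1
L = 59/1000 + 19/200 + 191/1000 + 329/1000 + 213/500 + 287/500 + 1 = 1337/500 = 2.674 bits/symbol.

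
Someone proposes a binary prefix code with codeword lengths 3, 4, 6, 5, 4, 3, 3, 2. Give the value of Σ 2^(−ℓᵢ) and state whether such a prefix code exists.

0.796875; yes

With common denominator 2^6 = 64: Σ 2^(−ℓᵢ) = 8/64 + 4/64 + 1/64 + 2/64 + 4/64 + 8/64 + 8/64 + 16/64 = 51/64 = 0.796875.
Kraft's inequality requires Σ ≤ 1; here Σ = 0.796875 ≤ 1, so such a prefix code exists.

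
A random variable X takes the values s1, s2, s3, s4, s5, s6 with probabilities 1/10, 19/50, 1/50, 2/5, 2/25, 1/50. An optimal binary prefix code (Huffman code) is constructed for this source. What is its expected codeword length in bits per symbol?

Repeatedly combine the two least-probable nodes; the expected code length is the sum of the merged weights.
merge 1/50 + 1/50 → 1/25
merge 1/25 + 2/25 → 3/25
merge 1/10 + 3/25 → 11/50
merge 11/50 + 19/50 → 3/5
merge 2/5 + 3/5 → 1
L = 1/25 + 3/25 + 11/50 + 3/5 + 1 = 99/50 = 1.98 bits/symbol.

1.98 bits/symbol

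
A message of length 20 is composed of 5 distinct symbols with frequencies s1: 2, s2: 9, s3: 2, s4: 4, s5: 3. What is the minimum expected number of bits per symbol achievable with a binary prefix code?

Probabilities are the counts divided by 20.
Repeatedly combine the two least-probable nodes; the expected code length is the sum of the merged weights.
merge 1/10 + 1/10 → 1/5
merge 3/20 + 1/5 → 7/20
merge 1/5 + 7/20 → 11/20
merge 9/20 + 11/20 → 1
L = 1/5 + 7/20 + 11/20 + 1 = 21/10 = 2.1 bits/symbol.

2.1 bits/symbol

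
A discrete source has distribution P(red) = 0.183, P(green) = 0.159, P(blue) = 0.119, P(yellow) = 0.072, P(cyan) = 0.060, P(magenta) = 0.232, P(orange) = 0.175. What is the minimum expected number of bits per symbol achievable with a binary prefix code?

2.717 bits/symbol

Repeatedly combine the two least-probable nodes; the expected code length is the sum of the merged weights.
merge 3/50 + 9/125 → 33/250
merge 119/1000 + 33/250 → 251/1000
merge 159/1000 + 7/40 → 167/500
merge 183/1000 + 29/125 → 83/200
merge 251/1000 + 167/500 → 117/200
merge 83/200 + 117/200 → 1
L = 33/250 + 251/1000 + 167/500 + 83/200 + 117/200 + 1 = 2717/1000 = 2.717 bits/symbol.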